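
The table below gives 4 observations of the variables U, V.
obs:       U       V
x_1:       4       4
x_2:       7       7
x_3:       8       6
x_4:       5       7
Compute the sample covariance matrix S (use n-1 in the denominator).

Step 1 — column means:
  mean(U) = (4 + 7 + 8 + 5) / 4 = 24/4 = 6
  mean(V) = (4 + 7 + 6 + 7) / 4 = 24/4 = 6

Step 2 — sample covariance S[i,j] = (1/(n-1)) · Σ_k (x_{k,i} - mean_i) · (x_{k,j} - mean_j), with n-1 = 3.
  S[U,U] = ((-2)·(-2) + (1)·(1) + (2)·(2) + (-1)·(-1)) / 3 = 10/3 = 3.3333
  S[U,V] = ((-2)·(-2) + (1)·(1) + (2)·(0) + (-1)·(1)) / 3 = 4/3 = 1.3333
  S[V,V] = ((-2)·(-2) + (1)·(1) + (0)·(0) + (1)·(1)) / 3 = 6/3 = 2

S is symmetric (S[j,i] = S[i,j]). Assembling:

S = [[3.3333, 1.3333],
 [1.3333, 2]]


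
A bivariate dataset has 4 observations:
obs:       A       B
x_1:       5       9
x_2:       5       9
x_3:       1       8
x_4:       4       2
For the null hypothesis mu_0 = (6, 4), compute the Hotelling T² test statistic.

Step 1 — sample mean vector:
  mean(A) = (5 + 5 + 1 + 4) / 4 = 15/4 = 3.75
  mean(B) = (9 + 9 + 8 + 2) / 4 = 28/4 = 7
  x̄ = (3.75, 7),  deviation x̄ - mu_0 = (3.75, 7) - (6, 4) = (-2.25, 3).

Step 2 — sample covariance matrix, S[i,j] = (1/(n-1)) · Σ_k (x_{k,i} - mean_i) · (x_{k,j} - mean_j), divisor n-1 = 3:
  S[A,A] = ((1.25)·(1.25) + (1.25)·(1.25) + (-2.75)·(-2.75) + (0.25)·(0.25)) / 3 = 10.75/3 = 3.5833
  S[A,B] = ((1.25)·(2) + (1.25)·(2) + (-2.75)·(1) + (0.25)·(-5)) / 3 = 1/3 = 0.3333
  S[B,B] = ((2)·(2) + (2)·(2) + (1)·(1) + (-5)·(-5)) / 3 = 34/3 = 11.3333
  S = [[3.5833, 0.3333],
 [0.3333, 11.3333]].

Step 3 — invert S. det(S) = 3.5833·11.3333 - (0.3333)² = 40.5.
  S^{-1} = (1/det) · [[d, -b], [-b, a]] = [[0.2798, -0.0082],
 [-0.0082, 0.0885]].

Step 4 — quadratic form (x̄ - mu_0)^T · S^{-1} · (x̄ - mu_0):
  S^{-1} · (x̄ - mu_0) = (-0.6543, 0.284),
  (x̄ - mu_0)^T · [...] = (-2.25)·(-0.6543) + (3)·(0.284) = 2.3241.

Step 5 — scale by n: T² = 4 · 2.3241 = 9.2963.

T² ≈ 9.2963


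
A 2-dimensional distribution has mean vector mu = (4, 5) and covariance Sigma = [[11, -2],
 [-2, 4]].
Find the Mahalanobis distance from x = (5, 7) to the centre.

Step 1 — centre the observation: (x - mu) = (1, 2).

Step 2 — invert Sigma. det(Sigma) = 11·4 - (-2)² = 40.
  Sigma^{-1} = (1/det) · [[d, -b], [-b, a]] = [[0.1, 0.05],
 [0.05, 0.275]].

Step 3 — form the quadratic (x - mu)^T · Sigma^{-1} · (x - mu):
  Sigma^{-1} · (x - mu) = (0.2, 0.6).
  (x - mu)^T · [Sigma^{-1} · (x - mu)] = (1)·(0.2) + (2)·(0.6) = 1.4.

Step 4 — take square root: d = √(1.4) ≈ 1.1832.

d(x, mu) = √(1.4) ≈ 1.1832


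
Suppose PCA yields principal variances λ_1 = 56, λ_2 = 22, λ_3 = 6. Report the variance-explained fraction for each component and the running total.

Step 1 — total variance = trace(Sigma) = Σ λ_i = 56 + 22 + 6 = 84.

Step 2 — fraction explained by component i = λ_i / Σ λ:
  PC1: 56/84 = 0.6667
  PC2: 22/84 = 0.2619
  PC3: 6/84 = 0.0714

Step 3 — cumulative fraction after k components = (λ_1 + ... + λ_k) / Σ λ:
  k = 1: 56/84 = 0.6667
  k = 2: (56 + 22)/84 = 78/84 = 0.9286
  k = 3: (56 + 22 + 6)/84 = 84/84 = 1

Summary (fraction, with percent):

explained: PC1 0.6667 (66.67%), PC2 0.2619 (26.19%), PC3 0.0714 (7.14%);  cumulative: 0.6667, 0.9286, 1


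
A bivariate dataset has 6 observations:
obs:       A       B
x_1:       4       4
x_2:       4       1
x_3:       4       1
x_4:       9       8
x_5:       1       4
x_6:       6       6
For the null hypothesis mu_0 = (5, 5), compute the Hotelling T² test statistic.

Step 1 — sample mean vector:
  mean(A) = (4 + 4 + 4 + 9 + 1 + 6) / 6 = 28/6 = 4.6667
  mean(B) = (4 + 1 + 1 + 8 + 4 + 6) / 6 = 24/6 = 4
  x̄ = (4.6667, 4),  deviation x̄ - mu_0 = (4.6667, 4) - (5, 5) = (-0.3333, -1).

Step 2 — sample covariance matrix, S[i,j] = (1/(n-1)) · Σ_k (x_{k,i} - mean_i) · (x_{k,j} - mean_j), divisor n-1 = 5:
  S[A,A] = ((-0.6667)·(-0.6667) + (-0.6667)·(-0.6667) + (-0.6667)·(-0.6667) + (4.3333)·(4.3333) + (-3.6667)·(-3.6667) + (1.3333)·(1.3333)) / 5 = 35.3333/5 = 7.0667
  S[A,B] = ((-0.6667)·(0) + (-0.6667)·(-3) + (-0.6667)·(-3) + (4.3333)·(4) + (-3.6667)·(0) + (1.3333)·(2)) / 5 = 24/5 = 4.8
  S[B,B] = ((0)·(0) + (-3)·(-3) + (-3)·(-3) + (4)·(4) + (0)·(0) + (2)·(2)) / 5 = 38/5 = 7.6
  S = [[7.0667, 4.8],
 [4.8, 7.6]].

Step 3 — invert S. det(S) = 7.0667·7.6 - (4.8)² = 30.6667.
  S^{-1} = (1/det) · [[d, -b], [-b, a]] = [[0.2478, -0.1565],
 [-0.1565, 0.2304]].

Step 4 — quadratic form (x̄ - mu_0)^T · S^{-1} · (x̄ - mu_0):
  S^{-1} · (x̄ - mu_0) = (0.0739, -0.1783),
  (x̄ - mu_0)^T · [...] = (-0.3333)·(0.0739) + (-1)·(-0.1783) = 0.1536.

Step 5 — scale by n: T² = 6 · 0.1536 = 0.9217.

T² ≈ 0.9217


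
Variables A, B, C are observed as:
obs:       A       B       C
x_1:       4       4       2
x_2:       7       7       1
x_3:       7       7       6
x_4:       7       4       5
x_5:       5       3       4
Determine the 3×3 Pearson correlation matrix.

Step 1 — column means:
  mean(A) = (4 + 7 + 7 + 7 + 5) / 5 = 30/5 = 6
  mean(B) = (4 + 7 + 7 + 4 + 3) / 5 = 25/5 = 5
  mean(C) = (2 + 1 + 6 + 5 + 4) / 5 = 18/5 = 3.6

Step 2 — sample variances and covariances s[i,j] = (1/(n-1)) · Σ_k (x_{k,i} - mean_i) · (x_{k,j} - mean_j), with n-1 = 4:
  s[A,A] = ((-2)·(-2) + (1)·(1) + (1)·(1) + (1)·(1) + (-1)·(-1)) / 4 = 8/4 = 2
  s[A,B] = ((-2)·(-1) + (1)·(2) + (1)·(2) + (1)·(-1) + (-1)·(-2)) / 4 = 7/4 = 1.75
  s[A,C] = ((-2)·(-1.6) + (1)·(-2.6) + (1)·(2.4) + (1)·(1.4) + (-1)·(0.4)) / 4 = 4/4 = 1
  s[B,B] = ((-1)·(-1) + (2)·(2) + (2)·(2) + (-1)·(-1) + (-2)·(-2)) / 4 = 14/4 = 3.5
  s[B,C] = ((-1)·(-1.6) + (2)·(-2.6) + (2)·(2.4) + (-1)·(1.4) + (-2)·(0.4)) / 4 = -1/4 = -0.25
  s[C,C] = ((-1.6)·(-1.6) + (-2.6)·(-2.6) + (2.4)·(2.4) + (1.4)·(1.4) + (0.4)·(0.4)) / 4 = 17.2/4 = 4.3
  Sample standard deviations s_i = √(s[i,i]):
  s(A) = √(2) = 1.4142
  s(B) = √(3.5) = 1.8708
  s(C) = √(4.3) = 2.0736

Step 3 — r_{ij} = s_{ij} / (s_i · s_j):
  r[A,A] = 1 (diagonal).
  r[A,B] = 1.75 / (1.4142 · 1.8708) = 1.75 / 2.6458 = 0.6614
  r[A,C] = 1 / (1.4142 · 2.0736) = 1 / 2.9326 = 0.341
  r[B,B] = 1 (diagonal).
  r[B,C] = -0.25 / (1.8708 · 2.0736) = -0.25 / 3.8794 = -0.0644
  r[C,C] = 1 (diagonal).

R is symmetric with unit diagonal. Assembling:

R = [[1, 0.6614, 0.341],
 [0.6614, 1, -0.0644],
 [0.341, -0.0644, 1]]


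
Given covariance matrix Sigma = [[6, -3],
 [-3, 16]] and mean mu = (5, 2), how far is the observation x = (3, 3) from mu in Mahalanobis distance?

Step 1 — centre the observation: (x - mu) = (-2, 1).

Step 2 — invert Sigma. det(Sigma) = 6·16 - (-3)² = 87.
  Sigma^{-1} = (1/det) · [[d, -b], [-b, a]] = [[0.1839, 0.0345],
 [0.0345, 0.069]].

Step 3 — form the quadratic (x - mu)^T · Sigma^{-1} · (x - mu):
  Sigma^{-1} · (x - mu) = (-0.3333, 0).
  (x - mu)^T · [Sigma^{-1} · (x - mu)] = (-2)·(-0.3333) + (1)·(0) = 0.6667.

Step 4 — take square root: d = √(0.6667) ≈ 0.8165.

d(x, mu) = √(0.6667) ≈ 0.8165


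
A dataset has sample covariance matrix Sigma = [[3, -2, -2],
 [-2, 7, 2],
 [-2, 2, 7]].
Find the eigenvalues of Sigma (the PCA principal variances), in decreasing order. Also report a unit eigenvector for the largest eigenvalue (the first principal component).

Step 1 — characteristic polynomial p(λ) = det(λI - Sigma) = λ³ - tr·λ² + c_1·λ - det, where tr = trace, c_1 = sum of the principal 2×2 minors, det = det(Sigma):
  tr = 3 + 7 + 7 = 17,
  c_1 = (3·7 - (-2)²) + (3·7 - (-2)²) + (7·7 - (2)²) = 17 + 17 + 45 = 79,
  det = 3·(7·7 - (2)²) - (-2)·((-2)·7 - (2)·(-2)) + (-2)·((-2)·(2) - 7·(-2)) = 3·(45) - (-2)·(-10) + (-2)·(10) = 95.
  So p(λ) = λ³ - 17λ² + 79λ - 95.
Step 2 — look for an integer root (rational root theorem: any rational root is an integer divisor of 95). Testing λ = 5:
  p(5) = 125 - 425 + 395 - 95 = 0  ✓
  Dividing out (λ - 5): p(λ) = (λ - 5)(λ² - 12λ + 19).
Step 3 — remaining eigenvalues from the quadratic λ² - 12λ + 19 = 0:
  Δ = 12² - 4·19 = 144 - 76 = 68,  λ = (12 ± √68)/2 = (12 ± 8.2462)/2 ≈ 10.1231 or 1.8769.
  Sorted: λ_1 = 10.1231,  λ_2 = 5,  λ_3 = 1.8769  (check: sum = 17 = tr ✓).

Step 4 — unit eigenvector for λ_1 ≈ 10.1231: v spans the null space of (Sigma - λ_1 I), whose rows are
  r_1 = (-7.1231, -2, -2),  r_2 = (-2, -3.1231, 2),  r_3 = (-2, 2, -3.1231).
  v is orthogonal to every row, so take v ∝ r_1 × r_2 = ((-2)·(2) - (-2)·(-3.1231), (-2)·(-2) - (-7.1231)·(2), (-7.1231)·(-3.1231) - (-2)·(-2)) ≈ (-10.2462, 18.2462, 18.2462).
  Rescale (multiply by -1 so the first nonzero entry is positive): u = (10.2462, -18.2462, -18.2462).
  ||u|| = √((10.2462)² + (-18.2462)² + (-18.2462)²) = √(770.8333) ≈ 27.7639,  v_1 = u/||u|| ≈ (0.369, -0.6572, -0.6572) (||v_1|| = 1).

λ_1 = 10.1231,  λ_2 = 5,  λ_3 = 1.8769;  v_1 ≈ (0.369, -0.6572, -0.6572)


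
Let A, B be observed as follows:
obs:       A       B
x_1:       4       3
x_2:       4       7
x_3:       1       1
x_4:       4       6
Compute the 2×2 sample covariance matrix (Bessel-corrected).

Step 1 — column means:
  mean(A) = (4 + 4 + 1 + 4) / 4 = 13/4 = 3.25
  mean(B) = (3 + 7 + 1 + 6) / 4 = 17/4 = 4.25

Step 2 — sample covariance S[i,j] = (1/(n-1)) · Σ_k (x_{k,i} - mean_i) · (x_{k,j} - mean_j), with n-1 = 3.
  S[A,A] = ((0.75)·(0.75) + (0.75)·(0.75) + (-2.25)·(-2.25) + (0.75)·(0.75)) / 3 = 6.75/3 = 2.25
  S[A,B] = ((0.75)·(-1.25) + (0.75)·(2.75) + (-2.25)·(-3.25) + (0.75)·(1.75)) / 3 = 9.75/3 = 3.25
  S[B,B] = ((-1.25)·(-1.25) + (2.75)·(2.75) + (-3.25)·(-3.25) + (1.75)·(1.75)) / 3 = 22.75/3 = 7.5833

S is symmetric (S[j,i] = S[i,j]). Assembling:

S = [[2.25, 3.25],
 [3.25, 7.5833]]


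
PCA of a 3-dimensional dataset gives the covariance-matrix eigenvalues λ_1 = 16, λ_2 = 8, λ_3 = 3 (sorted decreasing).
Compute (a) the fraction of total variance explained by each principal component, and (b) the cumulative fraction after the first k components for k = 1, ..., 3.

Step 1 — total variance = trace(Sigma) = Σ λ_i = 16 + 8 + 3 = 27.

Step 2 — fraction explained by component i = λ_i / Σ λ:
  PC1: 16/27 = 0.5926
  PC2: 8/27 = 0.2963
  PC3: 3/27 = 0.1111

Step 3 — cumulative fraction after k components = (λ_1 + ... + λ_k) / Σ λ:
  k = 1: 16/27 = 0.5926
  k = 2: (16 + 8)/27 = 24/27 = 0.8889
  k = 3: (16 + 8 + 3)/27 = 27/27 = 1

Summary (fraction, with percent):

explained: PC1 0.5926 (59.26%), PC2 0.2963 (29.63%), PC3 0.1111 (11.11%);  cumulative: 0.5926, 0.8889, 1


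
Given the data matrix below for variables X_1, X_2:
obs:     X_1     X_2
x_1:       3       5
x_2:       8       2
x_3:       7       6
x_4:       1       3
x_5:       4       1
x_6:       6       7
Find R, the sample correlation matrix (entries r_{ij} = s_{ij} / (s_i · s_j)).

Step 1 — column means:
  mean(X_1) = (3 + 8 + 7 + 1 + 4 + 6) / 6 = 29/6 = 4.8333
  mean(X_2) = (5 + 2 + 6 + 3 + 1 + 7) / 6 = 24/6 = 4

Step 2 — sample variances and covariances s[i,j] = (1/(n-1)) · Σ_k (x_{k,i} - mean_i) · (x_{k,j} - mean_j), with n-1 = 5:
  s[X_1,X_1] = ((-1.8333)·(-1.8333) + (3.1667)·(3.1667) + (2.1667)·(2.1667) + (-3.8333)·(-3.8333) + (-0.8333)·(-0.8333) + (1.1667)·(1.1667)) / 5 = 34.8333/5 = 6.9667
  s[X_1,X_2] = ((-1.8333)·(1) + (3.1667)·(-2) + (2.1667)·(2) + (-3.8333)·(-1) + (-0.8333)·(-3) + (1.1667)·(3)) / 5 = 6/5 = 1.2
  s[X_2,X_2] = ((1)·(1) + (-2)·(-2) + (2)·(2) + (-1)·(-1) + (-3)·(-3) + (3)·(3)) / 5 = 28/5 = 5.6
  Sample standard deviations s_i = √(s[i,i]):
  s(X_1) = √(6.9667) = 2.6394
  s(X_2) = √(5.6) = 2.3664

Step 3 — r_{ij} = s_{ij} / (s_i · s_j):
  r[X_1,X_1] = 1 (diagonal).
  r[X_1,X_2] = 1.2 / (2.6394 · 2.3664) = 1.2 / 6.2461 = 0.1921
  r[X_2,X_2] = 1 (diagonal).

R is symmetric with unit diagonal. Assembling:

R = [[1, 0.1921],
 [0.1921, 1]]


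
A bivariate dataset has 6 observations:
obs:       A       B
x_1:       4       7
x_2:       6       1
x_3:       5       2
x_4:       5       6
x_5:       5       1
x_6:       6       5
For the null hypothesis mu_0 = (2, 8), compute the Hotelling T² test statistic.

Step 1 — sample mean vector:
  mean(A) = (4 + 6 + 5 + 5 + 5 + 6) / 6 = 31/6 = 5.1667
  mean(B) = (7 + 1 + 2 + 6 + 1 + 5) / 6 = 22/6 = 3.6667
  x̄ = (5.1667, 3.6667),  deviation x̄ - mu_0 = (5.1667, 3.6667) - (2, 8) = (3.1667, -4.3333).

Step 2 — sample covariance matrix, S[i,j] = (1/(n-1)) · Σ_k (x_{k,i} - mean_i) · (x_{k,j} - mean_j), divisor n-1 = 5:
  S[A,A] = ((-1.1667)·(-1.1667) + (0.8333)·(0.8333) + (-0.1667)·(-0.1667) + (-0.1667)·(-0.1667) + (-0.1667)·(-0.1667) + (0.8333)·(0.8333)) / 5 = 2.8333/5 = 0.5667
  S[A,B] = ((-1.1667)·(3.3333) + (0.8333)·(-2.6667) + (-0.1667)·(-1.6667) + (-0.1667)·(2.3333) + (-0.1667)·(-2.6667) + (0.8333)·(1.3333)) / 5 = -4.6667/5 = -0.9333
  S[B,B] = ((3.3333)·(3.3333) + (-2.6667)·(-2.6667) + (-1.6667)·(-1.6667) + (2.3333)·(2.3333) + (-2.6667)·(-2.6667) + (1.3333)·(1.3333)) / 5 = 35.3333/5 = 7.0667
  S = [[0.5667, -0.9333],
 [-0.9333, 7.0667]].

Step 3 — invert S. det(S) = 0.5667·7.0667 - (-0.9333)² = 3.1333.
  S^{-1} = (1/det) · [[d, -b], [-b, a]] = [[2.2553, 0.2979],
 [0.2979, 0.1809]].

Step 4 — quadratic form (x̄ - mu_0)^T · S^{-1} · (x̄ - mu_0):
  S^{-1} · (x̄ - mu_0) = (5.8511, 0.1596),
  (x̄ - mu_0)^T · [...] = (3.1667)·(5.8511) + (-4.3333)·(0.1596) = 17.8369.

Step 5 — scale by n: T² = 6 · 17.8369 = 107.0213.

T² ≈ 107.0213


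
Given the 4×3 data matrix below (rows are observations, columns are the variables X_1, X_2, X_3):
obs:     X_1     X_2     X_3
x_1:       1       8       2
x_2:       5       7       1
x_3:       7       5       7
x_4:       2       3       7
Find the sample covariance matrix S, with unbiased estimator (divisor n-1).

Step 1 — column means:
  mean(X_1) = (1 + 5 + 7 + 2) / 4 = 15/4 = 3.75
  mean(X_2) = (8 + 7 + 5 + 3) / 4 = 23/4 = 5.75
  mean(X_3) = (2 + 1 + 7 + 7) / 4 = 17/4 = 4.25

Step 2 — sample covariance S[i,j] = (1/(n-1)) · Σ_k (x_{k,i} - mean_i) · (x_{k,j} - mean_j), with n-1 = 3.
  S[X_1,X_1] = ((-2.75)·(-2.75) + (1.25)·(1.25) + (3.25)·(3.25) + (-1.75)·(-1.75)) / 3 = 22.75/3 = 7.5833
  S[X_1,X_2] = ((-2.75)·(2.25) + (1.25)·(1.25) + (3.25)·(-0.75) + (-1.75)·(-2.75)) / 3 = -2.25/3 = -0.75
  S[X_1,X_3] = ((-2.75)·(-2.25) + (1.25)·(-3.25) + (3.25)·(2.75) + (-1.75)·(2.75)) / 3 = 6.25/3 = 2.0833
  S[X_2,X_2] = ((2.25)·(2.25) + (1.25)·(1.25) + (-0.75)·(-0.75) + (-2.75)·(-2.75)) / 3 = 14.75/3 = 4.9167
  S[X_2,X_3] = ((2.25)·(-2.25) + (1.25)·(-3.25) + (-0.75)·(2.75) + (-2.75)·(2.75)) / 3 = -18.75/3 = -6.25
  S[X_3,X_3] = ((-2.25)·(-2.25) + (-3.25)·(-3.25) + (2.75)·(2.75) + (2.75)·(2.75)) / 3 = 30.75/3 = 10.25

S is symmetric (S[j,i] = S[i,j]). Assembling:

S = [[7.5833, -0.75, 2.0833],
 [-0.75, 4.9167, -6.25],
 [2.0833, -6.25, 10.25]]


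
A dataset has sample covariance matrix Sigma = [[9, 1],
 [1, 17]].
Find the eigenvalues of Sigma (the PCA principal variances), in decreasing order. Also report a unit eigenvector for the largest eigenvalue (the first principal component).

Step 1 — characteristic polynomial of 2×2 Sigma:
  det(Sigma - λI) = λ² - trace · λ + det = 0.
  trace = 9 + 17 = 26, det = 9·17 - (1)² = 152.
Step 2 — discriminant:
  Δ = trace² - 4·det = 676 - 608 = 68.
Step 3 — eigenvalues:
  λ = (trace ± √Δ)/2 = (26 ± 8.2462)/2,
  λ_1 = 17.1231,  λ_2 = 8.8769.

Step 4 — unit eigenvector for λ_1: solve (Sigma - λ_1 I)v = 0. First row:
  (9 - 17.1231)·v_x + (1)·v_y = 0, i.e. (-8.1231)·v_x + (1)·v_y = 0,
  so v ∝ (b, λ_1 - a) = (1, 8.1231) = u.
  ||u|| = √((1)² + (8.1231)²) = √(66.9848) ≈ 8.1844,
  v_1 = u/||u|| ≈ (0.1222, 0.9925) (||v_1|| = 1).

λ_1 = 17.1231,  λ_2 = 8.8769;  v_1 ≈ (0.1222, 0.9925)


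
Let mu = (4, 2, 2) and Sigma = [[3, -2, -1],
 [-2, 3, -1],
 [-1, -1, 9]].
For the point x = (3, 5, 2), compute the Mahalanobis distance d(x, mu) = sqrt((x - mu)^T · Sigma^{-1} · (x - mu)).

Step 1 — centre the observation: (x - mu) = (-1, 3, 0).

Step 2 — invert Sigma (cofactor / det for 3×3, or solve directly):
  Sigma^{-1} = [[0.7429, 0.5429, 0.1429],
 [0.5429, 0.7429, 0.1429],
 [0.1429, 0.1429, 0.1429]].

Step 3 — form the quadratic (x - mu)^T · Sigma^{-1} · (x - mu):
  Sigma^{-1} · (x - mu) = (0.8857, 1.6857, 0.2857).
  (x - mu)^T · [Sigma^{-1} · (x - mu)] = (-1)·(0.8857) + (3)·(1.6857) + (0)·(0.2857) = 4.1714.

Step 4 — take square root: d = √(4.1714) ≈ 2.0424.

d(x, mu) = √(4.1714) ≈ 2.0424


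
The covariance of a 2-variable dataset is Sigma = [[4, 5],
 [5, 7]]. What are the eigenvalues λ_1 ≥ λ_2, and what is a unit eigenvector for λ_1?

Step 1 — characteristic polynomial of 2×2 Sigma:
  det(Sigma - λI) = λ² - trace · λ + det = 0.
  trace = 4 + 7 = 11, det = 4·7 - (5)² = 3.
Step 2 — discriminant:
  Δ = trace² - 4·det = 121 - 12 = 109.
Step 3 — eigenvalues:
  λ = (trace ± √Δ)/2 = (11 ± 10.4403)/2,
  λ_1 = 10.7202,  λ_2 = 0.2798.

Step 4 — unit eigenvector for λ_1: solve (Sigma - λ_1 I)v = 0. First row:
  (4 - 10.7202)·v_x + (5)·v_y = 0, i.e. (-6.7202)·v_x + (5)·v_y = 0,
  so v ∝ (b, λ_1 - a) = (5, 6.7202) = u.
  ||u|| = √((5)² + (6.7202)²) = √(70.1605) ≈ 8.3762,
  v_1 = u/||u|| ≈ (0.5969, 0.8023) (||v_1|| = 1).

λ_1 = 10.7202,  λ_2 = 0.2798;  v_1 ≈ (0.5969, 0.8023)


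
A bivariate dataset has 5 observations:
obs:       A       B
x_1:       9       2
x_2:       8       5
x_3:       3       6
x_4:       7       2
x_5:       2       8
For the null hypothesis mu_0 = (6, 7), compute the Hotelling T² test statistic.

Step 1 — sample mean vector:
  mean(A) = (9 + 8 + 3 + 7 + 2) / 5 = 29/5 = 5.8
  mean(B) = (2 + 5 + 6 + 2 + 8) / 5 = 23/5 = 4.6
  x̄ = (5.8, 4.6),  deviation x̄ - mu_0 = (5.8, 4.6) - (6, 7) = (-0.2, -2.4).

Step 2 — sample covariance matrix, S[i,j] = (1/(n-1)) · Σ_k (x_{k,i} - mean_i) · (x_{k,j} - mean_j), divisor n-1 = 4:
  S[A,A] = ((3.2)·(3.2) + (2.2)·(2.2) + (-2.8)·(-2.8) + (1.2)·(1.2) + (-3.8)·(-3.8)) / 4 = 38.8/4 = 9.7
  S[A,B] = ((3.2)·(-2.6) + (2.2)·(0.4) + (-2.8)·(1.4) + (1.2)·(-2.6) + (-3.8)·(3.4)) / 4 = -27.4/4 = -6.85
  S[B,B] = ((-2.6)·(-2.6) + (0.4)·(0.4) + (1.4)·(1.4) + (-2.6)·(-2.6) + (3.4)·(3.4)) / 4 = 27.2/4 = 6.8
  S = [[9.7, -6.85],
 [-6.85, 6.8]].

Step 3 — invert S. det(S) = 9.7·6.8 - (-6.85)² = 19.0375.
  S^{-1} = (1/det) · [[d, -b], [-b, a]] = [[0.3572, 0.3598],
 [0.3598, 0.5095]].

Step 4 — quadratic form (x̄ - mu_0)^T · S^{-1} · (x̄ - mu_0):
  S^{-1} · (x̄ - mu_0) = (-0.935, -1.2948),
  (x̄ - mu_0)^T · [...] = (-0.2)·(-0.935) + (-2.4)·(-1.2948) = 3.2946.

Step 5 — scale by n: T² = 5 · 3.2946 = 16.4728.

T² ≈ 16.4728


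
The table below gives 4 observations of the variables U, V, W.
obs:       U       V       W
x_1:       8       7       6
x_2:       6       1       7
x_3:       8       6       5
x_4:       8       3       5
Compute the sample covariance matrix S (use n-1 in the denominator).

Step 1 — column means:
  mean(U) = (8 + 6 + 8 + 8) / 4 = 30/4 = 7.5
  mean(V) = (7 + 1 + 6 + 3) / 4 = 17/4 = 4.25
  mean(W) = (6 + 7 + 5 + 5) / 4 = 23/4 = 5.75

Step 2 — sample covariance S[i,j] = (1/(n-1)) · Σ_k (x_{k,i} - mean_i) · (x_{k,j} - mean_j), with n-1 = 3.
  S[U,U] = ((0.5)·(0.5) + (-1.5)·(-1.5) + (0.5)·(0.5) + (0.5)·(0.5)) / 3 = 3/3 = 1
  S[U,V] = ((0.5)·(2.75) + (-1.5)·(-3.25) + (0.5)·(1.75) + (0.5)·(-1.25)) / 3 = 6.5/3 = 2.1667
  S[U,W] = ((0.5)·(0.25) + (-1.5)·(1.25) + (0.5)·(-0.75) + (0.5)·(-0.75)) / 3 = -2.5/3 = -0.8333
  S[V,V] = ((2.75)·(2.75) + (-3.25)·(-3.25) + (1.75)·(1.75) + (-1.25)·(-1.25)) / 3 = 22.75/3 = 7.5833
  S[V,W] = ((2.75)·(0.25) + (-3.25)·(1.25) + (1.75)·(-0.75) + (-1.25)·(-0.75)) / 3 = -3.75/3 = -1.25
  S[W,W] = ((0.25)·(0.25) + (1.25)·(1.25) + (-0.75)·(-0.75) + (-0.75)·(-0.75)) / 3 = 2.75/3 = 0.9167

S is symmetric (S[j,i] = S[i,j]). Assembling:

S = [[1, 2.1667, -0.8333],
 [2.1667, 7.5833, -1.25],
 [-0.8333, -1.25, 0.9167]]


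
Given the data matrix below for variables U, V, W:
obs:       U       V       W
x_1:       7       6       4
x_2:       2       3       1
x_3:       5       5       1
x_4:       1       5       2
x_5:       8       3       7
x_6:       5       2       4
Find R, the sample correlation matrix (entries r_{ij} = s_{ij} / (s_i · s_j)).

Step 1 — column means:
  mean(U) = (7 + 2 + 5 + 1 + 8 + 5) / 6 = 28/6 = 4.6667
  mean(V) = (6 + 3 + 5 + 5 + 3 + 2) / 6 = 24/6 = 4
  mean(W) = (4 + 1 + 1 + 2 + 7 + 4) / 6 = 19/6 = 3.1667

Step 2 — sample variances and covariances s[i,j] = (1/(n-1)) · Σ_k (x_{k,i} - mean_i) · (x_{k,j} - mean_j), with n-1 = 5:
  s[U,U] = ((2.3333)·(2.3333) + (-2.6667)·(-2.6667) + (0.3333)·(0.3333) + (-3.6667)·(-3.6667) + (3.3333)·(3.3333) + (0.3333)·(0.3333)) / 5 = 37.3333/5 = 7.4667
  s[U,V] = ((2.3333)·(2) + (-2.6667)·(-1) + (0.3333)·(1) + (-3.6667)·(1) + (3.3333)·(-1) + (0.3333)·(-2)) / 5 = 0/5 = 0
  s[U,W] = ((2.3333)·(0.8333) + (-2.6667)·(-2.1667) + (0.3333)·(-2.1667) + (-3.6667)·(-1.1667) + (3.3333)·(3.8333) + (0.3333)·(0.8333)) / 5 = 24.3333/5 = 4.8667
  s[V,V] = ((2)·(2) + (-1)·(-1) + (1)·(1) + (1)·(1) + (-1)·(-1) + (-2)·(-2)) / 5 = 12/5 = 2.4
  s[V,W] = ((2)·(0.8333) + (-1)·(-2.1667) + (1)·(-2.1667) + (1)·(-1.1667) + (-1)·(3.8333) + (-2)·(0.8333)) / 5 = -5/5 = -1
  s[W,W] = ((0.8333)·(0.8333) + (-2.1667)·(-2.1667) + (-2.1667)·(-2.1667) + (-1.1667)·(-1.1667) + (3.8333)·(3.8333) + (0.8333)·(0.8333)) / 5 = 26.8333/5 = 5.3667
  Sample standard deviations s_i = √(s[i,i]):
  s(U) = √(7.4667) = 2.7325
  s(V) = √(2.4) = 1.5492
  s(W) = √(5.3667) = 2.3166

Step 3 — r_{ij} = s_{ij} / (s_i · s_j):
  r[U,U] = 1 (diagonal).
  r[U,V] = 0 / (2.7325 · 1.5492) = 0 / 4.2332 = 0
  r[U,W] = 4.8667 / (2.7325 · 2.3166) = 4.8667 / 6.3302 = 0.7688
  r[V,V] = 1 (diagonal).
  r[V,W] = -1 / (1.5492 · 2.3166) = -1 / 3.5889 = -0.2786
  r[W,W] = 1 (diagonal).

R is symmetric with unit diagonal. Assembling:

R = [[1, 0, 0.7688],
 [0, 1, -0.2786],
 [0.7688, -0.2786, 1]]


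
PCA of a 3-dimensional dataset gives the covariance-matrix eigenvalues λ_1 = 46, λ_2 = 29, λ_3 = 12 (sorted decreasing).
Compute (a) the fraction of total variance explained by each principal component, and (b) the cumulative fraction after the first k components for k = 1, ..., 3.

Step 1 — total variance = trace(Sigma) = Σ λ_i = 46 + 29 + 12 = 87.

Step 2 — fraction explained by component i = λ_i / Σ λ:
  PC1: 46/87 = 0.5287
  PC2: 29/87 = 0.3333
  PC3: 12/87 = 0.1379

Step 3 — cumulative fraction after k components = (λ_1 + ... + λ_k) / Σ λ:
  k = 1: 46/87 = 0.5287
  k = 2: (46 + 29)/87 = 75/87 = 0.8621
  k = 3: (46 + 29 + 12)/87 = 87/87 = 1

Summary (fraction, with percent):

explained: PC1 0.5287 (52.87%), PC2 0.3333 (33.33%), PC3 0.1379 (13.79%);  cumulative: 0.5287, 0.8621, 1


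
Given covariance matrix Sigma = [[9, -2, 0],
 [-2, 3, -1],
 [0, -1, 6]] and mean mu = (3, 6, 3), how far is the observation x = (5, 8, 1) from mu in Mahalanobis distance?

Step 1 — centre the observation: (x - mu) = (2, 2, -2).

Step 2 — invert Sigma (cofactor / det for 3×3, or solve directly):
  Sigma^{-1} = [[0.1318, 0.093, 0.0155],
 [0.093, 0.4186, 0.0698],
 [0.0155, 0.0698, 0.1783]].

Step 3 — form the quadratic (x - mu)^T · Sigma^{-1} · (x - mu):
  Sigma^{-1} · (x - mu) = (0.4186, 0.8837, -0.186).
  (x - mu)^T · [Sigma^{-1} · (x - mu)] = (2)·(0.4186) + (2)·(0.8837) + (-2)·(-0.186) = 2.9767.

Step 4 — take square root: d = √(2.9767) ≈ 1.7253.

d(x, mu) = √(2.9767) ≈ 1.7253


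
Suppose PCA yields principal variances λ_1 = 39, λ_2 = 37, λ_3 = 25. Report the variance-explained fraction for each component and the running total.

Step 1 — total variance = trace(Sigma) = Σ λ_i = 39 + 37 + 25 = 101.

Step 2 — fraction explained by component i = λ_i / Σ λ:
  PC1: 39/101 = 0.3861
  PC2: 37/101 = 0.3663
  PC3: 25/101 = 0.2475

Step 3 — cumulative fraction after k components = (λ_1 + ... + λ_k) / Σ λ:
  k = 1: 39/101 = 0.3861
  k = 2: (39 + 37)/101 = 76/101 = 0.7525
  k = 3: (39 + 37 + 25)/101 = 101/101 = 1

Summary (fraction, with percent):

explained: PC1 0.3861 (38.61%), PC2 0.3663 (36.63%), PC3 0.2475 (24.75%);  cumulative: 0.3861, 0.7525, 1


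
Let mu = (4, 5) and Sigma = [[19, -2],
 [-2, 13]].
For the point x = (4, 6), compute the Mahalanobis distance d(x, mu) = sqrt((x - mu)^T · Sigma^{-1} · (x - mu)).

Step 1 — centre the observation: (x - mu) = (0, 1).

Step 2 — invert Sigma. det(Sigma) = 19·13 - (-2)² = 243.
  Sigma^{-1} = (1/det) · [[d, -b], [-b, a]] = [[0.0535, 0.0082],
 [0.0082, 0.0782]].

Step 3 — form the quadratic (x - mu)^T · Sigma^{-1} · (x - mu):
  Sigma^{-1} · (x - mu) = (0.0082, 0.0782).
  (x - mu)^T · [Sigma^{-1} · (x - mu)] = (0)·(0.0082) + (1)·(0.0782) = 0.0782.

Step 4 — take square root: d = √(0.0782) ≈ 0.2796.

d(x, mu) = √(0.0782) ≈ 0.2796


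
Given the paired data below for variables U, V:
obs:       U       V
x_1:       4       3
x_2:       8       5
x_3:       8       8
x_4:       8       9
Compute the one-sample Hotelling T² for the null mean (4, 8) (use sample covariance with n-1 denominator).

Step 1 — sample mean vector:
  mean(U) = (4 + 8 + 8 + 8) / 4 = 28/4 = 7
  mean(V) = (3 + 5 + 8 + 9) / 4 = 25/4 = 6.25
  x̄ = (7, 6.25),  deviation x̄ - mu_0 = (7, 6.25) - (4, 8) = (3, -1.75).

Step 2 — sample covariance matrix, S[i,j] = (1/(n-1)) · Σ_k (x_{k,i} - mean_i) · (x_{k,j} - mean_j), divisor n-1 = 3:
  S[U,U] = ((-3)·(-3) + (1)·(1) + (1)·(1) + (1)·(1)) / 3 = 12/3 = 4
  S[U,V] = ((-3)·(-3.25) + (1)·(-1.25) + (1)·(1.75) + (1)·(2.75)) / 3 = 13/3 = 4.3333
  S[V,V] = ((-3.25)·(-3.25) + (-1.25)·(-1.25) + (1.75)·(1.75) + (2.75)·(2.75)) / 3 = 22.75/3 = 7.5833
  S = [[4, 4.3333],
 [4.3333, 7.5833]].

Step 3 — invert S. det(S) = 4·7.5833 - (4.3333)² = 11.5556.
  S^{-1} = (1/det) · [[d, -b], [-b, a]] = [[0.6562, -0.375],
 [-0.375, 0.3462]].

Step 4 — quadratic form (x̄ - mu_0)^T · S^{-1} · (x̄ - mu_0):
  S^{-1} · (x̄ - mu_0) = (2.625, -1.7308),
  (x̄ - mu_0)^T · [...] = (3)·(2.625) + (-1.75)·(-1.7308) = 10.9038.

Step 5 — scale by n: T² = 4 · 10.9038 = 43.6154.

T² ≈ 43.6154


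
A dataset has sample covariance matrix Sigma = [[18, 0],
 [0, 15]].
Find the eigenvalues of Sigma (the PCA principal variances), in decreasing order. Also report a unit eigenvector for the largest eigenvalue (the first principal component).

Step 1 — characteristic polynomial of 2×2 Sigma:
  det(Sigma - λI) = λ² - trace · λ + det = 0.
  trace = 18 + 15 = 33, det = 18·15 - (0)² = 270.
Step 2 — discriminant:
  Δ = trace² - 4·det = 1089 - 1080 = 9.
Step 3 — eigenvalues:
  λ = (trace ± √Δ)/2 = (33 ± 3)/2,
  λ_1 = 18,  λ_2 = 15.

Step 4 — unit eigenvector for λ_1: Sigma is diagonal, so its eigenvectors are the coordinate axes. λ_1 = 18 is the diagonal entry on the first coordinate axis, hence
  v_1 = (1, 0) (||v_1|| = 1).

λ_1 = 18,  λ_2 = 15;  v_1 ≈ (1, 0)


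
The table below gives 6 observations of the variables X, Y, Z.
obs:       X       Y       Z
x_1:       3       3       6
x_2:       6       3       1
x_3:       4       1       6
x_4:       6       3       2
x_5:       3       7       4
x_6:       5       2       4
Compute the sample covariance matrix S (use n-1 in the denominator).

Step 1 — column means:
  mean(X) = (3 + 6 + 4 + 6 + 3 + 5) / 6 = 27/6 = 4.5
  mean(Y) = (3 + 3 + 1 + 3 + 7 + 2) / 6 = 19/6 = 3.1667
  mean(Z) = (6 + 1 + 6 + 2 + 4 + 4) / 6 = 23/6 = 3.8333

Step 2 — sample covariance S[i,j] = (1/(n-1)) · Σ_k (x_{k,i} - mean_i) · (x_{k,j} - mean_j), with n-1 = 5.
  S[X,X] = ((-1.5)·(-1.5) + (1.5)·(1.5) + (-0.5)·(-0.5) + (1.5)·(1.5) + (-1.5)·(-1.5) + (0.5)·(0.5)) / 5 = 9.5/5 = 1.9
  S[X,Y] = ((-1.5)·(-0.1667) + (1.5)·(-0.1667) + (-0.5)·(-2.1667) + (1.5)·(-0.1667) + (-1.5)·(3.8333) + (0.5)·(-1.1667)) / 5 = -5.5/5 = -1.1
  S[X,Z] = ((-1.5)·(2.1667) + (1.5)·(-2.8333) + (-0.5)·(2.1667) + (1.5)·(-1.8333) + (-1.5)·(0.1667) + (0.5)·(0.1667)) / 5 = -11.5/5 = -2.3
  S[Y,Y] = ((-0.1667)·(-0.1667) + (-0.1667)·(-0.1667) + (-2.1667)·(-2.1667) + (-0.1667)·(-0.1667) + (3.8333)·(3.8333) + (-1.1667)·(-1.1667)) / 5 = 20.8333/5 = 4.1667
  S[Y,Z] = ((-0.1667)·(2.1667) + (-0.1667)·(-2.8333) + (-2.1667)·(2.1667) + (-0.1667)·(-1.8333) + (3.8333)·(0.1667) + (-1.1667)·(0.1667)) / 5 = -3.8333/5 = -0.7667
  S[Z,Z] = ((2.1667)·(2.1667) + (-2.8333)·(-2.8333) + (2.1667)·(2.1667) + (-1.8333)·(-1.8333) + (0.1667)·(0.1667) + (0.1667)·(0.1667)) / 5 = 20.8333/5 = 4.1667

S is symmetric (S[j,i] = S[i,j]). Assembling:

S = [[1.9, -1.1, -2.3],
 [-1.1, 4.1667, -0.7667],
 [-2.3, -0.7667, 4.1667]]


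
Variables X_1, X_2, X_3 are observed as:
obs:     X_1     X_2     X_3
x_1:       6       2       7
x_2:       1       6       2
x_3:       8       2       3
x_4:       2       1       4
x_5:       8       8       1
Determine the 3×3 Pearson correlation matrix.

Step 1 — column means:
  mean(X_1) = (6 + 1 + 8 + 2 + 8) / 5 = 25/5 = 5
  mean(X_2) = (2 + 6 + 2 + 1 + 8) / 5 = 19/5 = 3.8
  mean(X_3) = (7 + 2 + 3 + 4 + 1) / 5 = 17/5 = 3.4

Step 2 — sample variances and covariances s[i,j] = (1/(n-1)) · Σ_k (x_{k,i} - mean_i) · (x_{k,j} - mean_j), with n-1 = 4:
  s[X_1,X_1] = ((1)·(1) + (-4)·(-4) + (3)·(3) + (-3)·(-3) + (3)·(3)) / 4 = 44/4 = 11
  s[X_1,X_2] = ((1)·(-1.8) + (-4)·(2.2) + (3)·(-1.8) + (-3)·(-2.8) + (3)·(4.2)) / 4 = 5/4 = 1.25
  s[X_1,X_3] = ((1)·(3.6) + (-4)·(-1.4) + (3)·(-0.4) + (-3)·(0.6) + (3)·(-2.4)) / 4 = -1/4 = -0.25
  s[X_2,X_2] = ((-1.8)·(-1.8) + (2.2)·(2.2) + (-1.8)·(-1.8) + (-2.8)·(-2.8) + (4.2)·(4.2)) / 4 = 36.8/4 = 9.2
  s[X_2,X_3] = ((-1.8)·(3.6) + (2.2)·(-1.4) + (-1.8)·(-0.4) + (-2.8)·(0.6) + (4.2)·(-2.4)) / 4 = -20.6/4 = -5.15
  s[X_3,X_3] = ((3.6)·(3.6) + (-1.4)·(-1.4) + (-0.4)·(-0.4) + (0.6)·(0.6) + (-2.4)·(-2.4)) / 4 = 21.2/4 = 5.3
  Sample standard deviations s_i = √(s[i,i]):
  s(X_1) = √(11) = 3.3166
  s(X_2) = √(9.2) = 3.0332
  s(X_3) = √(5.3) = 2.3022

Step 3 — r_{ij} = s_{ij} / (s_i · s_j):
  r[X_1,X_1] = 1 (diagonal).
  r[X_1,X_2] = 1.25 / (3.3166 · 3.0332) = 1.25 / 10.0598 = 0.1243
  r[X_1,X_3] = -0.25 / (3.3166 · 2.3022) = -0.25 / 7.6354 = -0.0327
  r[X_2,X_2] = 1 (diagonal).
  r[X_2,X_3] = -5.15 / (3.0332 · 2.3022) = -5.15 / 6.9828 = -0.7375
  r[X_3,X_3] = 1 (diagonal).

R is symmetric with unit diagonal. Assembling:

R = [[1, 0.1243, -0.0327],
 [0.1243, 1, -0.7375],
 [-0.0327, -0.7375, 1]]


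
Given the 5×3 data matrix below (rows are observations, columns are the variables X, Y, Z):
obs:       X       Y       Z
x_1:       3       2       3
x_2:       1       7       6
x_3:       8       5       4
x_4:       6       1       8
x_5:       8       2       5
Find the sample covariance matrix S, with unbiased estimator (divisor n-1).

Step 1 — column means:
  mean(X) = (3 + 1 + 8 + 6 + 8) / 5 = 26/5 = 5.2
  mean(Y) = (2 + 7 + 5 + 1 + 2) / 5 = 17/5 = 3.4
  mean(Z) = (3 + 6 + 4 + 8 + 5) / 5 = 26/5 = 5.2

Step 2 — sample covariance S[i,j] = (1/(n-1)) · Σ_k (x_{k,i} - mean_i) · (x_{k,j} - mean_j), with n-1 = 4.
  S[X,X] = ((-2.2)·(-2.2) + (-4.2)·(-4.2) + (2.8)·(2.8) + (0.8)·(0.8) + (2.8)·(2.8)) / 4 = 38.8/4 = 9.7
  S[X,Y] = ((-2.2)·(-1.4) + (-4.2)·(3.6) + (2.8)·(1.6) + (0.8)·(-2.4) + (2.8)·(-1.4)) / 4 = -13.4/4 = -3.35
  S[X,Z] = ((-2.2)·(-2.2) + (-4.2)·(0.8) + (2.8)·(-1.2) + (0.8)·(2.8) + (2.8)·(-0.2)) / 4 = -0.2/4 = -0.05
  S[Y,Y] = ((-1.4)·(-1.4) + (3.6)·(3.6) + (1.6)·(1.6) + (-2.4)·(-2.4) + (-1.4)·(-1.4)) / 4 = 25.2/4 = 6.3
  S[Y,Z] = ((-1.4)·(-2.2) + (3.6)·(0.8) + (1.6)·(-1.2) + (-2.4)·(2.8) + (-1.4)·(-0.2)) / 4 = -2.4/4 = -0.6
  S[Z,Z] = ((-2.2)·(-2.2) + (0.8)·(0.8) + (-1.2)·(-1.2) + (2.8)·(2.8) + (-0.2)·(-0.2)) / 4 = 14.8/4 = 3.7

S is symmetric (S[j,i] = S[i,j]). Assembling:

S = [[9.7, -3.35, -0.05],
 [-3.35, 6.3, -0.6],
 [-0.05, -0.6, 3.7]]


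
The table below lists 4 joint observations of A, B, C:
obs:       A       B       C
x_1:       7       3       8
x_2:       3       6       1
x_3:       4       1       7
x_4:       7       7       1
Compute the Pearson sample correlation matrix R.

Step 1 — column means:
  mean(A) = (7 + 3 + 4 + 7) / 4 = 21/4 = 5.25
  mean(B) = (3 + 6 + 1 + 7) / 4 = 17/4 = 4.25
  mean(C) = (8 + 1 + 7 + 1) / 4 = 17/4 = 4.25

Step 2 — sample variances and covariances s[i,j] = (1/(n-1)) · Σ_k (x_{k,i} - mean_i) · (x_{k,j} - mean_j), with n-1 = 3:
  s[A,A] = ((1.75)·(1.75) + (-2.25)·(-2.25) + (-1.25)·(-1.25) + (1.75)·(1.75)) / 3 = 12.75/3 = 4.25
  s[A,B] = ((1.75)·(-1.25) + (-2.25)·(1.75) + (-1.25)·(-3.25) + (1.75)·(2.75)) / 3 = 2.75/3 = 0.9167
  s[A,C] = ((1.75)·(3.75) + (-2.25)·(-3.25) + (-1.25)·(2.75) + (1.75)·(-3.25)) / 3 = 4.75/3 = 1.5833
  s[B,B] = ((-1.25)·(-1.25) + (1.75)·(1.75) + (-3.25)·(-3.25) + (2.75)·(2.75)) / 3 = 22.75/3 = 7.5833
  s[B,C] = ((-1.25)·(3.75) + (1.75)·(-3.25) + (-3.25)·(2.75) + (2.75)·(-3.25)) / 3 = -28.25/3 = -9.4167
  s[C,C] = ((3.75)·(3.75) + (-3.25)·(-3.25) + (2.75)·(2.75) + (-3.25)·(-3.25)) / 3 = 42.75/3 = 14.25
  Sample standard deviations s_i = √(s[i,i]):
  s(A) = √(4.25) = 2.0616
  s(B) = √(7.5833) = 2.7538
  s(C) = √(14.25) = 3.7749

Step 3 — r_{ij} = s_{ij} / (s_i · s_j):
  r[A,A] = 1 (diagonal).
  r[A,B] = 0.9167 / (2.0616 · 2.7538) = 0.9167 / 5.6771 = 0.1615
  r[A,C] = 1.5833 / (2.0616 · 3.7749) = 1.5833 / 7.7822 = 0.2035
  r[B,B] = 1 (diagonal).
  r[B,C] = -9.4167 / (2.7538 · 3.7749) = -9.4167 / 10.3953 = -0.9059
  r[C,C] = 1 (diagonal).

R is symmetric with unit diagonal. Assembling:

R = [[1, 0.1615, 0.2035],
 [0.1615, 1, -0.9059],
 [0.2035, -0.9059, 1]]


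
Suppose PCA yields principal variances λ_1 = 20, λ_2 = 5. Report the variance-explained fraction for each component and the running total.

Step 1 — total variance = trace(Sigma) = Σ λ_i = 20 + 5 = 25.

Step 2 — fraction explained by component i = λ_i / Σ λ:
  PC1: 20/25 = 0.8
  PC2: 5/25 = 0.2

Step 3 — cumulative fraction after k components = (λ_1 + ... + λ_k) / Σ λ:
  k = 1: 20/25 = 0.8
  k = 2: (20 + 5)/25 = 25/25 = 1

Summary (fraction, with percent):

explained: PC1 0.8 (80%), PC2 0.2 (20%);  cumulative: 0.8, 1


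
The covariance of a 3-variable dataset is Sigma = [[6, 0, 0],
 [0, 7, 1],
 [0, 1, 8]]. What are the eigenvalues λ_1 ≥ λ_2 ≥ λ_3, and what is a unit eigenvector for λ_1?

Step 1 — characteristic polynomial p(λ) = det(λI - Sigma) = λ³ - tr·λ² + c_1·λ - det, where tr = trace, c_1 = sum of the principal 2×2 minors, det = det(Sigma):
  tr = 6 + 7 + 8 = 21,
  c_1 = (6·7 - (0)²) + (6·8 - (0)²) + (7·8 - (1)²) = 42 + 48 + 55 = 145,
  det = 6·(7·8 - (1)²) - (0)·((0)·8 - (1)·(0)) + (0)·((0)·(1) - 7·(0)) = 6·(55) - (0)·(0) + (0)·(0) = 330.
  So p(λ) = λ³ - 21λ² + 145λ - 330.
Step 2 — look for an integer root (rational root theorem: any rational root is an integer divisor of 330). Testing λ = 6:
  p(6) = 216 - 756 + 870 - 330 = 0  ✓
  Dividing out (λ - 6): p(λ) = (λ - 6)(λ² - 15λ + 55).
Step 3 — remaining eigenvalues from the quadratic λ² - 15λ + 55 = 0:
  Δ = 15² - 4·55 = 225 - 220 = 5,  λ = (15 ± √5)/2 = (15 ± 2.2361)/2 ≈ 8.618 or 6.382.
  Sorted: λ_1 = 8.618,  λ_2 = 6.382,  λ_3 = 6  (check: sum = 21 = tr ✓).

Step 4 — unit eigenvector for λ_1 ≈ 8.618: v spans the null space of (Sigma - λ_1 I), whose rows are
  r_1 = (-2.618, 0, 0),  r_2 = (0, -1.618, 1),  r_3 = (0, 1, -0.618).
  v is orthogonal to every row, so take v ∝ r_1 × r_2 = ((0)·(1) - (0)·(-1.618), (0)·(0) - (-2.618)·(1), (-2.618)·(-1.618) - (0)·(0)) ≈ (0, 2.618, 4.2361).
  Let u = (0, 2.618, 4.2361).
  ||u|| = √((0)² + (2.618)² + (4.2361)²) = √(24.7984) ≈ 4.9798,  v_1 = u/||u|| ≈ (0, 0.5257, 0.8507) (||v_1|| = 1).

λ_1 = 8.618,  λ_2 = 6.382,  λ_3 = 6;  v_1 ≈ (0, 0.5257, 0.8507)


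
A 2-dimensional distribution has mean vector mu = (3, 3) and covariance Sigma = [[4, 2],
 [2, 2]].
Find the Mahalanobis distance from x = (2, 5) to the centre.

Step 1 — centre the observation: (x - mu) = (-1, 2).

Step 2 — invert Sigma. det(Sigma) = 4·2 - (2)² = 4.
  Sigma^{-1} = (1/det) · [[d, -b], [-b, a]] = [[0.5, -0.5],
 [-0.5, 1]].

Step 3 — form the quadratic (x - mu)^T · Sigma^{-1} · (x - mu):
  Sigma^{-1} · (x - mu) = (-1.5, 2.5).
  (x - mu)^T · [Sigma^{-1} · (x - mu)] = (-1)·(-1.5) + (2)·(2.5) = 6.5.

Step 4 — take square root: d = √(6.5) ≈ 2.5495.

d(x, mu) = √(6.5) ≈ 2.5495


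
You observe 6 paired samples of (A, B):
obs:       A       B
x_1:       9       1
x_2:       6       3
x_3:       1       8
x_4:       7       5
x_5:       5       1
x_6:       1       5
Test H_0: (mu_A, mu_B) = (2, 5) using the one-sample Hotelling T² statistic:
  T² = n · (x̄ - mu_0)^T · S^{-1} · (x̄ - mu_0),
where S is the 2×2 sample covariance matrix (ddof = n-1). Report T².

Step 1 — sample mean vector:
  mean(A) = (9 + 6 + 1 + 7 + 5 + 1) / 6 = 29/6 = 4.8333
  mean(B) = (1 + 3 + 8 + 5 + 1 + 5) / 6 = 23/6 = 3.8333
  x̄ = (4.8333, 3.8333),  deviation x̄ - mu_0 = (4.8333, 3.8333) - (2, 5) = (2.8333, -1.1667).

Step 2 — sample covariance matrix, S[i,j] = (1/(n-1)) · Σ_k (x_{k,i} - mean_i) · (x_{k,j} - mean_j), divisor n-1 = 5:
  S[A,A] = ((4.1667)·(4.1667) + (1.1667)·(1.1667) + (-3.8333)·(-3.8333) + (2.1667)·(2.1667) + (0.1667)·(0.1667) + (-3.8333)·(-3.8333)) / 5 = 52.8333/5 = 10.5667
  S[A,B] = ((4.1667)·(-2.8333) + (1.1667)·(-0.8333) + (-3.8333)·(4.1667) + (2.1667)·(1.1667) + (0.1667)·(-2.8333) + (-3.8333)·(1.1667)) / 5 = -31.1667/5 = -6.2333
  S[B,B] = ((-2.8333)·(-2.8333) + (-0.8333)·(-0.8333) + (4.1667)·(4.1667) + (1.1667)·(1.1667) + (-2.8333)·(-2.8333) + (1.1667)·(1.1667)) / 5 = 36.8333/5 = 7.3667
  S = [[10.5667, -6.2333],
 [-6.2333, 7.3667]].

Step 3 — invert S. det(S) = 10.5667·7.3667 - (-6.2333)² = 38.9867.
  S^{-1} = (1/det) · [[d, -b], [-b, a]] = [[0.189, 0.1599],
 [0.1599, 0.271]].

Step 4 — quadratic form (x̄ - mu_0)^T · S^{-1} · (x̄ - mu_0):
  S^{-1} · (x̄ - mu_0) = (0.3488, 0.1368),
  (x̄ - mu_0)^T · [...] = (2.8333)·(0.3488) + (-1.1667)·(0.1368) = 0.8288.

Step 5 — scale by n: T² = 6 · 0.8288 = 4.9726.

T² ≈ 4.9726


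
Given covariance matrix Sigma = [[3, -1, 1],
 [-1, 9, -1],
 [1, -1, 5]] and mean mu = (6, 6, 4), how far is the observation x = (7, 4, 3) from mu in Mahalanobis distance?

Step 1 — centre the observation: (x - mu) = (1, -2, -1).

Step 2 — invert Sigma (cofactor / det for 3×3, or solve directly):
  Sigma^{-1} = [[0.3667, 0.0333, -0.0667],
 [0.0333, 0.1167, 0.0167],
 [-0.0667, 0.0167, 0.2167]].

Step 3 — form the quadratic (x - mu)^T · Sigma^{-1} · (x - mu):
  Sigma^{-1} · (x - mu) = (0.3667, -0.2167, -0.3167).
  (x - mu)^T · [Sigma^{-1} · (x - mu)] = (1)·(0.3667) + (-2)·(-0.2167) + (-1)·(-0.3167) = 1.1167.

Step 4 — take square root: d = √(1.1167) ≈ 1.0567.

d(x, mu) = √(1.1167) ≈ 1.0567


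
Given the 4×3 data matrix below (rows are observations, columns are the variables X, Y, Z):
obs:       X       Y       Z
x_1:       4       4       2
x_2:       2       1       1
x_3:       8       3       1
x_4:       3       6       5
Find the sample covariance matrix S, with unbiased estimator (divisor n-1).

Step 1 — column means:
  mean(X) = (4 + 2 + 8 + 3) / 4 = 17/4 = 4.25
  mean(Y) = (4 + 1 + 3 + 6) / 4 = 14/4 = 3.5
  mean(Z) = (2 + 1 + 1 + 5) / 4 = 9/4 = 2.25

Step 2 — sample covariance S[i,j] = (1/(n-1)) · Σ_k (x_{k,i} - mean_i) · (x_{k,j} - mean_j), with n-1 = 3.
  S[X,X] = ((-0.25)·(-0.25) + (-2.25)·(-2.25) + (3.75)·(3.75) + (-1.25)·(-1.25)) / 3 = 20.75/3 = 6.9167
  S[X,Y] = ((-0.25)·(0.5) + (-2.25)·(-2.5) + (3.75)·(-0.5) + (-1.25)·(2.5)) / 3 = 0.5/3 = 0.1667
  S[X,Z] = ((-0.25)·(-0.25) + (-2.25)·(-1.25) + (3.75)·(-1.25) + (-1.25)·(2.75)) / 3 = -5.25/3 = -1.75
  S[Y,Y] = ((0.5)·(0.5) + (-2.5)·(-2.5) + (-0.5)·(-0.5) + (2.5)·(2.5)) / 3 = 13/3 = 4.3333
  S[Y,Z] = ((0.5)·(-0.25) + (-2.5)·(-1.25) + (-0.5)·(-1.25) + (2.5)·(2.75)) / 3 = 10.5/3 = 3.5
  S[Z,Z] = ((-0.25)·(-0.25) + (-1.25)·(-1.25) + (-1.25)·(-1.25) + (2.75)·(2.75)) / 3 = 10.75/3 = 3.5833

S is symmetric (S[j,i] = S[i,j]). Assembling:

S = [[6.9167, 0.1667, -1.75],
 [0.1667, 4.3333, 3.5],
 [-1.75, 3.5, 3.5833]]


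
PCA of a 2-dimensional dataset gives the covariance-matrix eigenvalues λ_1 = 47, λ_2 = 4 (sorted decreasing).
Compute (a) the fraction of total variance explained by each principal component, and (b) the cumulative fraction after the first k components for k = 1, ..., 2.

Step 1 — total variance = trace(Sigma) = Σ λ_i = 47 + 4 = 51.

Step 2 — fraction explained by component i = λ_i / Σ λ:
  PC1: 47/51 = 0.9216
  PC2: 4/51 = 0.0784

Step 3 — cumulative fraction after k components = (λ_1 + ... + λ_k) / Σ λ:
  k = 1: 47/51 = 0.9216
  k = 2: (47 + 4)/51 = 51/51 = 1

Summary (fraction, with percent):

explained: PC1 0.9216 (92.16%), PC2 0.0784 (7.84%);  cumulative: 0.9216, 1
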